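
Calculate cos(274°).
cos(274°) = 0.06976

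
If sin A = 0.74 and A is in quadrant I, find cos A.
cos A = 0.6726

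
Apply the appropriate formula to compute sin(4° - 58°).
sin(4° - 58°) = sin 4° cos 58° - cos 4° sin 58° = -0.809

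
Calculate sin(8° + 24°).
sin(8° + 24°) = sin 8° cos 24° + cos 8° sin 24° = 0.5299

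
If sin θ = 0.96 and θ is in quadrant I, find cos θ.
cos θ = 0.28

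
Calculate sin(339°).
sin(339°) = -0.3584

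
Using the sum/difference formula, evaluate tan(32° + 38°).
tan(32° + 38°) = (tan 32° + tan 38°)/(1 - tan 32° tan 38°) = 2.747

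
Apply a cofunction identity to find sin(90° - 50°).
sin(90° - 50°) = cos(50°) = 0.6428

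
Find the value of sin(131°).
sin(131°) = 0.7547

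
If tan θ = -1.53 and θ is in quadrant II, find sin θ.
sin θ = 0.8371 (using tan²θ + 1 = sec²θ)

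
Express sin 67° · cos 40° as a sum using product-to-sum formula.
sin 67° cos 40° = (1/2)[sin(67°+40°) + sin(67°-40°)]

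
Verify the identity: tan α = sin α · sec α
RHS = sin α · (1/cos α) = sin α/cos α = tan α = LHS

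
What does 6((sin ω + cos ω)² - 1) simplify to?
6((sin ω + cos ω)² - 1) = 6(sin(2ω)) (using Pythagorean + double angle)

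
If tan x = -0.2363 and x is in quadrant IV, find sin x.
sin x = -0.23 (using tan²x + 1 = sec²x)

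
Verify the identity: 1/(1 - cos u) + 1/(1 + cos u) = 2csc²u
LHS = [(1 + cos u) + (1 - cos u)] / [(1 - cos u)(1 + cos u)] = 2/(1 - cos²u) = 2/sin²u = 2csc²u = RHS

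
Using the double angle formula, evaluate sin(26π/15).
sin(26π/15) = 2 sin 13π/15 cos 13π/15 = -0.7431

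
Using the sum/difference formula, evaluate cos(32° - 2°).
cos(32° - 2°) = cos 32° cos 2° + sin 32° sin 2° = √3/2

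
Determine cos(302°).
cos(302°) = 0.5299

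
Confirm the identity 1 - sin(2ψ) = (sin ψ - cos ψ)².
RHS = sin²ψ - 2 sin ψ cos ψ + cos²ψ = (sin²ψ + cos²ψ) - 2 sin ψ cos ψ = 1 - sin(2ψ) = LHS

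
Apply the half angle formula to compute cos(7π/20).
cos(7π/20) = √((1 + cos 7π/10)/2) = 0.454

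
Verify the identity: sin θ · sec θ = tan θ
LHS = sin θ · (1/cos θ) = sin θ/cos θ = tan θ = RHS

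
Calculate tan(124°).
tan(124°) = -1.483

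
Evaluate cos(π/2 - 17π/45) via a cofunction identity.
cos(π/2 - 17π/45) = sin(17π/45) = 0.9272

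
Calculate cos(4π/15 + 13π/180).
cos(4π/15 + 13π/180) = cos 4π/15 cos 13π/180 - sin 4π/15 sin 13π/180 = 0.4848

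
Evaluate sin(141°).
sin(141°) = 0.6293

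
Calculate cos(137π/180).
cos(137π/180) = -0.7314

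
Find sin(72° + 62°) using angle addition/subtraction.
sin(72° + 62°) = sin 72° cos 62° + cos 72° sin 62° = 0.7193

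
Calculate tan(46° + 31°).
tan(46° + 31°) = (tan 46° + tan 31°)/(1 - tan 46° tan 31°) = 4.331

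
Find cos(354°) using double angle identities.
cos(354°) = cos²177° - sin²177° = 0.9945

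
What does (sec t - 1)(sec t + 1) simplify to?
(sec t - 1)(sec t + 1) = tan²t (using Diff. of squares)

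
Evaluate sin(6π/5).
sin(6π/5) = -0.5878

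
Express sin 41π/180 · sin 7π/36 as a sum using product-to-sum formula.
sin 41π/180 sin 7π/36 = (1/2)[cos(41π/180-7π/36) - cos(41π/180+7π/36)]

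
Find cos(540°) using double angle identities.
cos(540°) = cos²270° - sin²270° = -1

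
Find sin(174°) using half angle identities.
sin(174°) = √((1 - cos 348°)/2) = 0.1045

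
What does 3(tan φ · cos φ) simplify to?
3(tan φ · cos φ) = 3(sin φ) (using Quotient identity)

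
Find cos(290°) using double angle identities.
cos(290°) = cos²145° - sin²145° = 0.342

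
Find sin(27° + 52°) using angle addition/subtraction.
sin(27° + 52°) = sin 27° cos 52° + cos 27° sin 52° = 0.9816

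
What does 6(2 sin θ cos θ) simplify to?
6(2 sin θ cos θ) = 6(sin(2θ)) (using Double angle)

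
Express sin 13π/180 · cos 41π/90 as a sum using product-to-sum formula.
sin 13π/180 cos 41π/90 = (1/2)[sin(13π/180+41π/90) + sin(13π/180-41π/90)]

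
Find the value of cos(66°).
cos(66°) = 0.4067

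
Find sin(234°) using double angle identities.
sin(234°) = 2 sin 117° cos 117° = -0.809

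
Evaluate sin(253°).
sin(253°) = -0.9563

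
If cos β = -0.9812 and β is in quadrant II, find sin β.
sin β = 0.193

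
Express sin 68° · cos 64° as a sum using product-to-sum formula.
sin 68° cos 64° = (1/2)[sin(68°+64°) + sin(68°-64°)]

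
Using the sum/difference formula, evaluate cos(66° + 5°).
cos(66° + 5°) = cos 66° cos 5° - sin 66° sin 5° = 0.3256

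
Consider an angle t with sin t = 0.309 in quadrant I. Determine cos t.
cos t = √(1 - sin²t) = 0.9511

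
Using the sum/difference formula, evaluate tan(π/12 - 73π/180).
tan(π/12 - 73π/180) = (tan π/12 - tan 73π/180)/(1 + tan π/12 tan 73π/180) = -1.6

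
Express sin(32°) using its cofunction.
sin(32°) = cos(90° - 32°) = cos(58°)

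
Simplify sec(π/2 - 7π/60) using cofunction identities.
sec(π/2 - 7π/60) = csc(7π/60)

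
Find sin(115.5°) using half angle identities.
sin(115.5°) = √((1 - cos 231°)/2) = 0.9026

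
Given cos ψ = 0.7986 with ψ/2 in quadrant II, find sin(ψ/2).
sin(ψ/2) = ±√((1 - cos ψ)/2); positive since ψ/2 ∈ QII, so sin(ψ/2) = 0.3173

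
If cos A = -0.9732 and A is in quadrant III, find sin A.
sin A = -0.23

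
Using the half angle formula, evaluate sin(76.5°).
sin(76.5°) = √((1 - cos 153°)/2) = 0.9724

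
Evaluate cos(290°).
cos(290°) = 0.342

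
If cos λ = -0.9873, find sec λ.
sec λ = 1/cos λ = -1.013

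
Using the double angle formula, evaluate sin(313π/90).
sin(313π/90) = 2 sin 313π/180 cos 313π/180 = -0.9976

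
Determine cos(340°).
cos(340°) = 0.9397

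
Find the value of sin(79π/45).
sin(79π/45) = -0.6947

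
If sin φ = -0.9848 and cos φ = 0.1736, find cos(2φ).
cos(2φ) = cos²φ - sin²φ = -0.9397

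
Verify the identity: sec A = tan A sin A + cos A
RHS = sin²A/cos A + cos A = (sin²A + cos²A)/cos A = 1/cos A = sec A = LHS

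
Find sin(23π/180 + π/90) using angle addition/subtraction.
sin(23π/180 + π/90) = sin 23π/180 cos π/90 + cos 23π/180 sin π/90 = 0.4226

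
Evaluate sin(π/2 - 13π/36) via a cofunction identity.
sin(π/2 - 13π/36) = cos(13π/36) = 0.4226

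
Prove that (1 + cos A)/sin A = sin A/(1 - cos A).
RHS = sin A(1 + cos A) / ((1 - cos A)(1 + cos A)) = sin A(1 + cos A) / (1 - cos²A) = sin A(1 + cos A) / sin²A = (1 + cos A)/sin A = LHS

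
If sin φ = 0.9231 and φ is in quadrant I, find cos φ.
cos φ = 0.3846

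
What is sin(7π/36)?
sin(7π/36) = 0.5736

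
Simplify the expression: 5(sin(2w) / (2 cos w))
5(sin(2w) / (2 cos w)) = 5(sin w) (using Double angle)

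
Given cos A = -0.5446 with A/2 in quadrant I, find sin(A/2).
sin(A/2) = ±√((1 - cos A)/2); positive since A/2 ∈ QI, so sin(A/2) = 0.8788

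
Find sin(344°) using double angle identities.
sin(344°) = 2 sin 172° cos 172° = -0.2756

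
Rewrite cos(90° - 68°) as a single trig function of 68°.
cos(90° - 68°) = sin(68°)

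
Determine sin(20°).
sin(20°) = 0.342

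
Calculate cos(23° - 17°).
cos(23° - 17°) = cos 23° cos 17° + sin 23° sin 17° = 0.9945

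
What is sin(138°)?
sin(138°) = 0.6691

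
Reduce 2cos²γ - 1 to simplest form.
2cos²γ - 1 = cos(2γ) (using Double angle)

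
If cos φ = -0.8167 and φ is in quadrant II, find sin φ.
sin φ = 0.5771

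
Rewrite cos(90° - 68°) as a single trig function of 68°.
cos(90° - 68°) = sin(68°)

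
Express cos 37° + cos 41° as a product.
cos 37° + cos 41° = 2 cos(39°) cos(-2°)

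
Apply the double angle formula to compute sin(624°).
sin(624°) = 2 sin 312° cos 312° = -0.9945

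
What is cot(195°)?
cot(195°) = 2+√3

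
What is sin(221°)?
sin(221°) = -0.6561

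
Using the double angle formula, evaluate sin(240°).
sin(240°) = 2 sin 120° cos 120° = -√3/2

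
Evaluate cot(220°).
cot(220°) = 1.192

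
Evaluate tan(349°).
tan(349°) = -0.1944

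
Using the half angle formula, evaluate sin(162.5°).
sin(162.5°) = √((1 - cos 325°)/2) = 0.3007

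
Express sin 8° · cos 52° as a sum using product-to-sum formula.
sin 8° cos 52° = (1/2)[sin(8°+52°) + sin(8°-52°)]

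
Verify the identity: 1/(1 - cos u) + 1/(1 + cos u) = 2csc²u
LHS = [(1 + cos u) + (1 - cos u)] / [(1 - cos u)(1 + cos u)] = 2/(1 - cos²u) = 2/sin²u = 2csc²u = RHS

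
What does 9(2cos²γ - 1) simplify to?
9(2cos²γ - 1) = 9(cos(2γ)) (using Double angle)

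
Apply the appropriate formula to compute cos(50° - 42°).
cos(50° - 42°) = cos 50° cos 42° + sin 50° sin 42° = 0.9903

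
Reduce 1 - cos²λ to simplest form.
1 - cos²λ = sin²λ (using Pythagorean identity)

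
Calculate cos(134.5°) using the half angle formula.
cos(134.5°) = -√((1 + cos 269°)/2) = -0.7009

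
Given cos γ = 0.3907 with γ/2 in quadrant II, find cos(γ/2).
cos(γ/2) = ±√((1 + cos γ)/2); negative since γ/2 ∈ QII, so cos(γ/2) = -0.8339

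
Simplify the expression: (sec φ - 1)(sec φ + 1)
(sec φ - 1)(sec φ + 1) = tan²φ (using Diff. of squares)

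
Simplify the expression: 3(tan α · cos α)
3(tan α · cos α) = 3(sin α) (using Quotient identity)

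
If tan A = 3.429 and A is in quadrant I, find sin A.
sin A = 0.96 (using tan²A + 1 = sec²A)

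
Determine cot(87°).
cot(87°) = 0.05241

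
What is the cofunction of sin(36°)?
sin(36°) = cos(90° - 36°) = cos(54°)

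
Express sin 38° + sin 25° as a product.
sin 38° + sin 25° = 2 sin(31.5°) cos(6.5°)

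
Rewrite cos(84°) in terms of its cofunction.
cos(84°) = sin(90° - 84°) = sin(6°)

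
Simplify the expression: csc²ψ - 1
csc²ψ - 1 = cot²ψ (using Pythagorean identity)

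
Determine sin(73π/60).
sin(73π/60) = -0.6293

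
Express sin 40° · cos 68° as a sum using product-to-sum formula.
sin 40° cos 68° = (1/2)[sin(40°+68°) + sin(40°-68°)]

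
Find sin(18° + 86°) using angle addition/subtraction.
sin(18° + 86°) = sin 18° cos 86° + cos 18° sin 86° = 0.9703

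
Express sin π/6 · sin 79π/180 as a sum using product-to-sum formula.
sin π/6 sin 79π/180 = (1/2)[cos(π/6-79π/180) - cos(π/6+79π/180)]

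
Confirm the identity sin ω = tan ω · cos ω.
RHS = (sin ω/cos ω) · cos ω = sin ω = LHS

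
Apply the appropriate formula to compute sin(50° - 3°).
sin(50° - 3°) = sin 50° cos 3° - cos 50° sin 3° = 0.7314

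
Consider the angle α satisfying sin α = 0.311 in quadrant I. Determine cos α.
cos α = √(1 - sin²α) = 0.9504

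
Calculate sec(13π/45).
sec(13π/45) = 1.624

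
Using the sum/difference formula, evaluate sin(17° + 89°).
sin(17° + 89°) = sin 17° cos 89° + cos 17° sin 89° = 0.9613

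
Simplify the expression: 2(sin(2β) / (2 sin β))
2(sin(2β) / (2 sin β)) = 2(cos β) (using Double angle)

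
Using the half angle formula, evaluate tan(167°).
tan(167°) = sin 334° / (1 + cos 334°) = -0.2309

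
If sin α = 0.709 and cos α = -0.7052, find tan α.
tan α = sin α / cos α = -1.005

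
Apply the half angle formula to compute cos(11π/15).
cos(11π/15) = -√((1 + cos 22π/15)/2) = -0.6691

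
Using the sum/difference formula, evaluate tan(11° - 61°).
tan(11° - 61°) = (tan 11° - tan 61°)/(1 + tan 11° tan 61°) = -1.192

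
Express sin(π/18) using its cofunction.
sin(π/18) = cos(π/2 - π/18) = cos(4π/9)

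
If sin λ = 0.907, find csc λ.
csc λ = 1/sin λ = 1.103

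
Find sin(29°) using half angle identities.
sin(29°) = √((1 - cos 58°)/2) = 0.4848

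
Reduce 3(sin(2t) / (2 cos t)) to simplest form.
3(sin(2t) / (2 cos t)) = 3(sin t) (using Double angle)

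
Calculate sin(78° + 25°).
sin(78° + 25°) = sin 78° cos 25° + cos 78° sin 25° = 0.9744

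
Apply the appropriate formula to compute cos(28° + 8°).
cos(28° + 8°) = cos 28° cos 8° - sin 28° sin 8° = 0.809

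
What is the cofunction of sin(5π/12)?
sin(5π/12) = cos(π/2 - 5π/12) = cos(π/12)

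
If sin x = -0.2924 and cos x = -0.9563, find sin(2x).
sin(2x) = 2 sin x cos x = 0.5592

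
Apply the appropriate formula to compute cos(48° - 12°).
cos(48° - 12°) = cos 48° cos 12° + sin 48° sin 12° = 0.809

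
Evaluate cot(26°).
cot(26°) = 2.05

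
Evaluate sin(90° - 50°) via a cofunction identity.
sin(90° - 50°) = cos(50°) = 0.6428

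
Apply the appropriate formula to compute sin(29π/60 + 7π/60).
sin(29π/60 + 7π/60) = sin 29π/60 cos 7π/60 + cos 29π/60 sin 7π/60 = 0.9511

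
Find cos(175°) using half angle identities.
cos(175°) = -√((1 + cos 350°)/2) = -0.9962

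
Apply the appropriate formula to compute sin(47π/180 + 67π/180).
sin(47π/180 + 67π/180) = sin 47π/180 cos 67π/180 + cos 47π/180 sin 67π/180 = 0.9135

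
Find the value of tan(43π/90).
tan(43π/90) = 14.3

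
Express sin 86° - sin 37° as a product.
sin 86° - sin 37° = 2 cos(61.5°) sin(24.5°)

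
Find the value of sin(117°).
sin(117°) = 0.891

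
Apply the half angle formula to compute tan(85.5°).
tan(85.5°) = sin 171° / (1 + cos 171°) = 12.71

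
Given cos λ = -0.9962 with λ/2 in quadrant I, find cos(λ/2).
cos(λ/2) = ±√((1 + cos λ)/2); positive since λ/2 ∈ QI, so cos(λ/2) = 0.04359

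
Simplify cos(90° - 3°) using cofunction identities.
cos(90° - 3°) = sin(3°)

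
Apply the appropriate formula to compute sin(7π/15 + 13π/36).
sin(7π/15 + 13π/36) = sin 7π/15 cos 13π/36 + cos 7π/15 sin 13π/36 = 0.515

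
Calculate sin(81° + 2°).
sin(81° + 2°) = sin 81° cos 2° + cos 81° sin 2° = 0.9925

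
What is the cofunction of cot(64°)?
cot(64°) = tan(90° - 64°) = tan(26°)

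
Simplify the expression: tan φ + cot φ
tan φ + cot φ = sec φ csc φ (using Quotient identities)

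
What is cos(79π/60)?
cos(79π/60) = -0.5446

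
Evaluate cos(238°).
cos(238°) = -0.5299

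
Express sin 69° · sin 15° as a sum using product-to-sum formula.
sin 69° sin 15° = (1/2)[cos(69°-15°) - cos(69°+15°)]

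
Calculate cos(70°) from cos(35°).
cos(70°) = cos²35° - sin²35° = 0.342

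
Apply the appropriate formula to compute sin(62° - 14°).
sin(62° - 14°) = sin 62° cos 14° - cos 62° sin 14° = 0.7431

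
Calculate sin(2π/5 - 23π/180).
sin(2π/5 - 23π/180) = sin 2π/5 cos 23π/180 - cos 2π/5 sin 23π/180 = 0.7547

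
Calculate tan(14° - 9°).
tan(14° - 9°) = (tan 14° - tan 9°)/(1 + tan 14° tan 9°) = 0.08749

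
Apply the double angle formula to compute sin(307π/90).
sin(307π/90) = 2 sin 307π/180 cos 307π/180 = -0.9613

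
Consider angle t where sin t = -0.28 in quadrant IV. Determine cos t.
cos t = √(1 - sin²t) = 0.96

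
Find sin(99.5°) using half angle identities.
sin(99.5°) = √((1 - cos 199°)/2) = 0.9863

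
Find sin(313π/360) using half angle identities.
sin(313π/360) = √((1 - cos 313π/180)/2) = 0.3987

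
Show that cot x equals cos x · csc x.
RHS = cos x · (1/sin x) = cos x/sin x = cot x = LHS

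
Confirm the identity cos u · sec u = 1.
LHS = cos u · (1/cos u) = 1 = RHS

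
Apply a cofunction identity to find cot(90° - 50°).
cot(90° - 50°) = tan(50°) = 1.192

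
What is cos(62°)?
cos(62°) = 0.4695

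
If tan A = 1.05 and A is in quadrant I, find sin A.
sin A = 0.7241 (using tan²A + 1 = sec²A)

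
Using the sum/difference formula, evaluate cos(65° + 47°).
cos(65° + 47°) = cos 65° cos 47° - sin 65° sin 47° = -0.3746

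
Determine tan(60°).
tan(60°) = √3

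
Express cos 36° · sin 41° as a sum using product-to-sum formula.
cos 36° sin 41° = (1/2)[sin(36°+41°) - sin(36°-41°)]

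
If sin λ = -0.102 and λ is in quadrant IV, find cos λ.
cos λ = 0.9948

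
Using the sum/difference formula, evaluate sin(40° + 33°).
sin(40° + 33°) = sin 40° cos 33° + cos 40° sin 33° = 0.9563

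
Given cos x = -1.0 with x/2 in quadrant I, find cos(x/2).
cos(x/2) = ±√((1 + cos x)/2); positive since x/2 ∈ QI, so cos(x/2) = 0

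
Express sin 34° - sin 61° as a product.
sin 34° - sin 61° = 2 cos(47.5°) sin(-13.5°)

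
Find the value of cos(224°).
cos(224°) = -0.7193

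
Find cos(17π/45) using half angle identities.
cos(17π/45) = √((1 + cos 34π/45)/2) = 0.3746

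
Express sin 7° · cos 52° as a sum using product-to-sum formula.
sin 7° cos 52° = (1/2)[sin(7°+52°) + sin(7°-52°)]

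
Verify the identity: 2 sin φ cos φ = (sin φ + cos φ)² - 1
RHS = sin²φ + 2 sin φ cos φ + cos²φ - 1 = (sin²φ + cos²φ) + 2 sin φ cos φ - 1 = 1 + 2 sin φ cos φ - 1 = 2 sin φ cos φ = LHS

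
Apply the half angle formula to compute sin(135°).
sin(135°) = √((1 - cos 270°)/2) = √2/2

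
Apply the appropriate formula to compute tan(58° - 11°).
tan(58° - 11°) = (tan 58° - tan 11°)/(1 + tan 58° tan 11°) = 1.072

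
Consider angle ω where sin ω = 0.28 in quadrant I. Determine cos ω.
cos ω = √(1 - sin²ω) = 0.96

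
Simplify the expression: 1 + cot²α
1 + cot²α = csc²α (using Pythagorean identity)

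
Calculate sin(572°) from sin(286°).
sin(572°) = 2 sin 286° cos 286° = -0.5299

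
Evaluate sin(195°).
sin(195°) = -(√6-√2)/4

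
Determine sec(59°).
sec(59°) = 1.942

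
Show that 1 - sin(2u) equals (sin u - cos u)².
RHS = sin²u - 2 sin u cos u + cos²u = (sin²u + cos²u) - 2 sin u cos u = 1 - sin(2u) = LHS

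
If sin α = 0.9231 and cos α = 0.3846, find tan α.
tan α = sin α / cos α = 2.4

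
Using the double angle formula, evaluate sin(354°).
sin(354°) = 2 sin 177° cos 177° = -0.1045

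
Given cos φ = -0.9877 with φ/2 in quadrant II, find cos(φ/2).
cos(φ/2) = ±√((1 + cos φ)/2); negative since φ/2 ∈ QII, so cos(φ/2) = -0.07842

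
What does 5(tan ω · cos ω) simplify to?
5(tan ω · cos ω) = 5(sin ω) (using Quotient identity)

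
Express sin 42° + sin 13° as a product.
sin 42° + sin 13° = 2 sin(27.5°) cos(14.5°)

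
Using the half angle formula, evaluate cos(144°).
cos(144°) = -√((1 + cos 288°)/2) = -0.809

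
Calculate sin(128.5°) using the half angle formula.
sin(128.5°) = √((1 - cos 257°)/2) = 0.7826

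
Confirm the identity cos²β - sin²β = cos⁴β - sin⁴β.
RHS = (cos²β - sin²β)(cos²β + sin²β) = (cos²β - sin²β) · 1 = cos²β - sin²β = LHS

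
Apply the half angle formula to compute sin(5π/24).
sin(5π/24) = √((1 - cos 5π/12)/2) = 0.6088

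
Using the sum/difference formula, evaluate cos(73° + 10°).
cos(73° + 10°) = cos 73° cos 10° - sin 73° sin 10° = 0.1219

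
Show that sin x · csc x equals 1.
LHS = sin x · (1/sin x) = 1 = RHS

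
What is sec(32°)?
sec(32°) = 1.179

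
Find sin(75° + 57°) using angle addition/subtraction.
sin(75° + 57°) = sin 75° cos 57° + cos 75° sin 57° = 0.7431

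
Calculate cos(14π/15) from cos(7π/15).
cos(14π/15) = cos²7π/15 - sin²7π/15 = -0.9781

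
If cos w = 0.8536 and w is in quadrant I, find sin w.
sin w = 0.5209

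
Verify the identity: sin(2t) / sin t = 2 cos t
LHS = 2 sin t cos t / sin t = 2 cos t = RHS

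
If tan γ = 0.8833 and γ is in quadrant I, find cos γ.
cos γ = 0.7495 (using tan²γ + 1 = sec²γ)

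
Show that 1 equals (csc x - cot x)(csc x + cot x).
RHS = csc²x - cot²x = (1 + cot²x) - cot²x = 1 = LHS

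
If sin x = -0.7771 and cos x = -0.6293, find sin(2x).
sin(2x) = 2 sin x cos x = 0.9781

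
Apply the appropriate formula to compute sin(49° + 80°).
sin(49° + 80°) = sin 49° cos 80° + cos 49° sin 80° = 0.7771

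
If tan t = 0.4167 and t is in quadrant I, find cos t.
cos t = 0.9231 (using tan²t + 1 = sec²t)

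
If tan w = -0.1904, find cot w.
cot w = 1/tan w = -5.252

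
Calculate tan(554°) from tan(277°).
tan(554°) = 2 tan 277° / (1 - tan²277°) = 0.2493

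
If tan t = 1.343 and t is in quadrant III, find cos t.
cos t = -0.5972 (using tan²t + 1 = sec²t)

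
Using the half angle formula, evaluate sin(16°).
sin(16°) = √((1 - cos 32°)/2) = 0.2756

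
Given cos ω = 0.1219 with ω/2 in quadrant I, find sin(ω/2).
sin(ω/2) = ±√((1 - cos ω)/2); positive since ω/2 ∈ QI, so sin(ω/2) = 0.6626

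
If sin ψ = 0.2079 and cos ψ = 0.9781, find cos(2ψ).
cos(2ψ) = cos²ψ - sin²ψ = 0.9135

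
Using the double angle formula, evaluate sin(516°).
sin(516°) = 2 sin 258° cos 258° = 0.4067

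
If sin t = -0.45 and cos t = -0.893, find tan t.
tan t = sin t / cos t = 0.5039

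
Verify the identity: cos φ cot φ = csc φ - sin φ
RHS = 1/sin φ - sin φ = (1 - sin²φ)/sin φ = cos²φ/sin φ = cos φ · (cos φ/sin φ) = cos φ cot φ = LHS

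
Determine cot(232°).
cot(232°) = 0.7813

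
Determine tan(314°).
tan(314°) = -1.036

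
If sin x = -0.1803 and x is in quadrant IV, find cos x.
cos x = 0.9836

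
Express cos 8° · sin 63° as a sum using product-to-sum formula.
cos 8° sin 63° = (1/2)[sin(8°+63°) - sin(8°-63°)]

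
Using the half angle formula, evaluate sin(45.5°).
sin(45.5°) = √((1 - cos 91°)/2) = 0.7133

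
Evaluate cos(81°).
cos(81°) = 0.1564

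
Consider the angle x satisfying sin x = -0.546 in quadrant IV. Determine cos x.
cos x = √(1 - sin²x) = 0.8378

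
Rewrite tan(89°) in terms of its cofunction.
tan(89°) = cot(90° - 89°) = cot(1°)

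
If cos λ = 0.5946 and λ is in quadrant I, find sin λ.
sin λ = 0.804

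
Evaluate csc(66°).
csc(66°) = 1.095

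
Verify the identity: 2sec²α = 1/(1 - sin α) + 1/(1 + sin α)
RHS = [(1 + sin α) + (1 - sin α)] / [(1 - sin α)(1 + sin α)] = 2/(1 - sin²α) = 2/cos²α = 2sec²α = LHS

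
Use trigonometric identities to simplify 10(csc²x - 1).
10(csc²x - 1) = 10(cot²x) (using Pythagorean identity)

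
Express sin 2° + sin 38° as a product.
sin 2° + sin 38° = 2 sin(20°) cos(-18°)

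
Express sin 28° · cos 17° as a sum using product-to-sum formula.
sin 28° cos 17° = (1/2)[sin(28°+17°) + sin(28°-17°)]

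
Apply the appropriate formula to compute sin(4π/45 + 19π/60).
sin(4π/45 + 19π/60) = sin 4π/45 cos 19π/60 + cos 4π/45 sin 19π/60 = 0.9563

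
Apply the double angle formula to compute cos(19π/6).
cos(19π/6) = cos²19π/12 - sin²19π/12 = -√3/2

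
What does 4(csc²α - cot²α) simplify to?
4(csc²α - cot²α) = 4 (using Pythagorean identity)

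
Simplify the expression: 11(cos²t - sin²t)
11(cos²t - sin²t) = 11(cos(2t)) (using Double angle)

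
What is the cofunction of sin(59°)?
sin(59°) = cos(90° - 59°) = cos(31°)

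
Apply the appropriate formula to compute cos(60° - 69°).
cos(60° - 69°) = cos 60° cos 69° + sin 60° sin 69° = 0.9877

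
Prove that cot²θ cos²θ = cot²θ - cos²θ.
RHS = cos²θ/sin²θ - cos²θ = cos²θ(1/sin²θ - 1) = cos²θ · (1 - sin²θ)/sin²θ = cos²θ · cos²θ/sin²θ = cos²θ · cot²θ = LHS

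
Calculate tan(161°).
tan(161°) = -0.3443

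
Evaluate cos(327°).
cos(327°) = 0.8387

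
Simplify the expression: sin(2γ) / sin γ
sin(2γ) / sin γ = 2 cos γ (using Double angle)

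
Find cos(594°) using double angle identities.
cos(594°) = cos²297° - sin²297° = -0.5878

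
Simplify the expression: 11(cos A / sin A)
11(cos A / sin A) = 11(cot A) (using Quotient identity)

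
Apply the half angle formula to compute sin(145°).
sin(145°) = √((1 - cos 290°)/2) = 0.5736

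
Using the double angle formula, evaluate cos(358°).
cos(358°) = cos²179° - sin²179° = 0.9994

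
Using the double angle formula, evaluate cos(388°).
cos(388°) = 1 - 2sin²194° = 0.8829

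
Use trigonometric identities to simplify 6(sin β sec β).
6(sin β sec β) = 6(tan β) (using Reciprocal + quotient)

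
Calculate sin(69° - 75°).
sin(69° - 75°) = sin 69° cos 75° - cos 69° sin 75° = -0.1045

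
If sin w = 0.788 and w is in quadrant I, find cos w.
cos w = 0.6157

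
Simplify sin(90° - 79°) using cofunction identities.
sin(90° - 79°) = cos(79°)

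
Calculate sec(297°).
sec(297°) = 2.203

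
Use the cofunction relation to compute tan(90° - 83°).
tan(90° - 83°) = cot(83°) = 0.1228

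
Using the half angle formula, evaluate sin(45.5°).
sin(45.5°) = √((1 - cos 91°)/2) = 0.7133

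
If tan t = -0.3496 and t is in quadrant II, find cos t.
cos t = -0.944 (using tan²t + 1 = sec²t)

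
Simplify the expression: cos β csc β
cos β csc β = cot β (using Reciprocal + quotient)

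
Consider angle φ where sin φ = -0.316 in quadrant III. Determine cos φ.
cos φ = ±√(1 - sin²φ) = -0.9488 (negative in QIII)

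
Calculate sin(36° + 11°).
sin(36° + 11°) = sin 36° cos 11° + cos 36° sin 11° = 0.7314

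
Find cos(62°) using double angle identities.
cos(62°) = cos²31° - sin²31° = 0.4695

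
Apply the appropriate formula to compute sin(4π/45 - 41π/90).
sin(4π/45 - 41π/90) = sin 4π/45 cos 41π/90 - cos 4π/45 sin 41π/90 = -0.9135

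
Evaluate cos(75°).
cos(75°) = (√6-√2)/4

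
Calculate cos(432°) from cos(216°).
cos(432°) = cos²216° - sin²216° = 0.309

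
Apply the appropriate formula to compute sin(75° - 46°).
sin(75° - 46°) = sin 75° cos 46° - cos 75° sin 46° = 0.4848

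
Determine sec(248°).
sec(248°) = -2.669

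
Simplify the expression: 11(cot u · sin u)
11(cot u · sin u) = 11(cos u) (using Quotient identity)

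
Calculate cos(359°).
cos(359°) = 0.9998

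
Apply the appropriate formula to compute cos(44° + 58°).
cos(44° + 58°) = cos 44° cos 58° - sin 44° sin 58° = -0.2079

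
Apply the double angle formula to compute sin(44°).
sin(44°) = 2 sin 22° cos 22° = 0.6947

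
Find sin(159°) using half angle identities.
sin(159°) = √((1 - cos 318°)/2) = 0.3584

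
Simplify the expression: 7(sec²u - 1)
7(sec²u - 1) = 7(tan²u) (using Pythagorean identity)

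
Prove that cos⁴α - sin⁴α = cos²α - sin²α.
LHS = (cos²α - sin²α)(cos²α + sin²α) = (cos²α - sin²α) · 1 = cos²α - sin²α = RHS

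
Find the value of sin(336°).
sin(336°) = -0.4067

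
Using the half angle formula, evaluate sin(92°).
sin(92°) = √((1 - cos 184°)/2) = 0.9994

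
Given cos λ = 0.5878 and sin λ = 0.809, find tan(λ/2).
tan(λ/2) = sin λ / (1 + cos λ) = 0.5095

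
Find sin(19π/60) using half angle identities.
sin(19π/60) = √((1 - cos 19π/30)/2) = 0.8387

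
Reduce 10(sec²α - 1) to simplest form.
10(sec²α - 1) = 10(tan²α) (using Pythagorean identity)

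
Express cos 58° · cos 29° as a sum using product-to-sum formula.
cos 58° cos 29° = (1/2)[cos(58°-29°) + cos(58°+29°)]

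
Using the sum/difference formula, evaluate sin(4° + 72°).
sin(4° + 72°) = sin 4° cos 72° + cos 4° sin 72° = 0.9703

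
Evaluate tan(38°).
tan(38°) = 0.7813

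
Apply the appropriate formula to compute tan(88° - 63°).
tan(88° - 63°) = (tan 88° - tan 63°)/(1 + tan 88° tan 63°) = 0.4663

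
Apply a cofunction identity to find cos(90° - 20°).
cos(90° - 20°) = sin(20°) = 0.342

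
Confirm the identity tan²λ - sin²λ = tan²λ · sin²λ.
LHS = sin²λ/cos²λ - sin²λ = sin²λ(1/cos²λ - 1) = sin²λ · (1 - cos²λ)/cos²λ = sin²λ · sin²λ/cos²λ = sin²λ · tan²λ = RHS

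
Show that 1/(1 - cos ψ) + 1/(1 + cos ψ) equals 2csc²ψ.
LHS = [(1 + cos ψ) + (1 - cos ψ)] / [(1 - cos ψ)(1 + cos ψ)] = 2/(1 - cos²ψ) = 2/sin²ψ = 2csc²ψ = RHS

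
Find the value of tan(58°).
tan(58°) = 1.6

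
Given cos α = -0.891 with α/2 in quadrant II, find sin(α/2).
sin(α/2) = ±√((1 - cos α)/2); positive since α/2 ∈ QII, so sin(α/2) = 0.9724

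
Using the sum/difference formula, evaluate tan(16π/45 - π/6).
tan(16π/45 - π/6) = (tan 16π/45 - tan π/6)/(1 + tan 16π/45 tan π/6) = 0.6745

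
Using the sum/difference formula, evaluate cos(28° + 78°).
cos(28° + 78°) = cos 28° cos 78° - sin 28° sin 78° = -0.2756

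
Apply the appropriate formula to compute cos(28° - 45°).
cos(28° - 45°) = cos 28° cos 45° + sin 28° sin 45° = 0.9563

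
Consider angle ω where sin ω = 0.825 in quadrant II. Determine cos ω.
cos ω = ±√(1 - sin²ω) = -0.5651 (negative in QII)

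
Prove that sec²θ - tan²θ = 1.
LHS = 1/cos²θ - sin²θ/cos²θ = (1 - sin²θ)/cos²θ = cos²θ/cos²θ = 1 = RHS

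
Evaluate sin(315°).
sin(315°) = -√2/2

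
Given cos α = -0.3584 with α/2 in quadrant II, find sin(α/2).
sin(α/2) = ±√((1 - cos α)/2); positive since α/2 ∈ QII, so sin(α/2) = 0.8241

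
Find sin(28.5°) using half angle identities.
sin(28.5°) = √((1 - cos 57°)/2) = 0.4772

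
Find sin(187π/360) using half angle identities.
sin(187π/360) = √((1 - cos 187π/180)/2) = 0.9981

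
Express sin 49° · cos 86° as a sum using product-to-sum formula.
sin 49° cos 86° = (1/2)[sin(49°+86°) + sin(49°-86°)]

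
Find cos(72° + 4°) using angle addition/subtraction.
cos(72° + 4°) = cos 72° cos 4° - sin 72° sin 4° = 0.2419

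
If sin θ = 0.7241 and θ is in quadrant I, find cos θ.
cos θ = 0.6897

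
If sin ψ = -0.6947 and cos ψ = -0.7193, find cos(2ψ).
cos(2ψ) = cos²ψ - sin²ψ = 0.03478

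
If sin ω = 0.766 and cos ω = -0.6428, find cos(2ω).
cos(2ω) = cos²ω - sin²ω = -0.1736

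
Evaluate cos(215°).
cos(215°) = -0.8192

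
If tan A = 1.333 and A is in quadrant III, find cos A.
cos A = -0.6001 (using tan²A + 1 = sec²A)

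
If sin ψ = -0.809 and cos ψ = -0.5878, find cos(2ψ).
cos(2ψ) = cos²ψ - sin²ψ = -0.309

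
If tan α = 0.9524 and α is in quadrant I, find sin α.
sin α = 0.6897 (using tan²α + 1 = sec²α)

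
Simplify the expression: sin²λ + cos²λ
sin²λ + cos²λ = 1 (using Pythagorean identity)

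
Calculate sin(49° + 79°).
sin(49° + 79°) = sin 49° cos 79° + cos 49° sin 79° = 0.788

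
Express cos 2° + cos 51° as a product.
cos 2° + cos 51° = 2 cos(26.5°) cos(-24.5°)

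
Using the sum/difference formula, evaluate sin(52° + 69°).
sin(52° + 69°) = sin 52° cos 69° + cos 52° sin 69° = 0.8572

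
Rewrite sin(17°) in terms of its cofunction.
sin(17°) = cos(90° - 17°) = cos(73°)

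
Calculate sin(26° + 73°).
sin(26° + 73°) = sin 26° cos 73° + cos 26° sin 73° = 0.9877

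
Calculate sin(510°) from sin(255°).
sin(510°) = 2 sin 255° cos 255° = 1/2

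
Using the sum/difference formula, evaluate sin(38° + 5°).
sin(38° + 5°) = sin 38° cos 5° + cos 38° sin 5° = 0.682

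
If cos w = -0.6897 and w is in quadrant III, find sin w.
sin w = -0.7241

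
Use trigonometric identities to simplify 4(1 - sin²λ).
4(1 - sin²λ) = 4(cos²λ) (using Pythagorean identity)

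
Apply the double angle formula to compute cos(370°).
cos(370°) = cos²185° - sin²185° = 0.9848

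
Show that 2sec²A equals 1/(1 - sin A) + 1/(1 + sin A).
RHS = [(1 + sin A) + (1 - sin A)] / [(1 - sin A)(1 + sin A)] = 2/(1 - sin²A) = 2/cos²A = 2sec²A = LHS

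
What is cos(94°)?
cos(94°) = -0.06976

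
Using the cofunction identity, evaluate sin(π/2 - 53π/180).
sin(π/2 - 53π/180) = cos(53π/180) = 0.6018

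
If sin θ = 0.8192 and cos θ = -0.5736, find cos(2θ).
cos(2θ) = cos²θ - sin²θ = -0.3421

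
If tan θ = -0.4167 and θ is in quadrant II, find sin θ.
sin θ = 0.3846 (using tan²θ + 1 = sec²θ)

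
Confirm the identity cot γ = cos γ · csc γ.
RHS = cos γ · (1/sin γ) = cos γ/sin γ = cot γ = LHS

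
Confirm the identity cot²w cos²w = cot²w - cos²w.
RHS = cos²w/sin²w - cos²w = cos²w(1/sin²w - 1) = cos²w · (1 - sin²w)/sin²w = cos²w · cos²w/sin²w = cos²w · cot²w = LHS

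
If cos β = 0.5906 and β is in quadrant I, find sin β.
sin β = 0.807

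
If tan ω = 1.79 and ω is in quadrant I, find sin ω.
sin ω = 0.873 (using tan²ω + 1 = sec²ω)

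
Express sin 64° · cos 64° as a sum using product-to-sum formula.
sin 64° cos 64° = (1/2)[sin(64°+64°) + sin(64°-64°)]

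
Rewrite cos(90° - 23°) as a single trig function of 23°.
cos(90° - 23°) = sin(23°)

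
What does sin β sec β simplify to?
sin β sec β = tan β (using Reciprocal + quotient)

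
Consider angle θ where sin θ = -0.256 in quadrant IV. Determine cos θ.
cos θ = √(1 - sin²θ) = 0.9667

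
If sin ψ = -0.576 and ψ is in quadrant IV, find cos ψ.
cos ψ = 0.8174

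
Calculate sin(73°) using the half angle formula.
sin(73°) = √((1 - cos 146°)/2) = 0.9563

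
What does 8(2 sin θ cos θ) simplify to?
8(2 sin θ cos θ) = 8(sin(2θ)) (using Double angle)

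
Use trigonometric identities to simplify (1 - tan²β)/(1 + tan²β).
(1 - tan²β)/(1 + tan²β) = cos(2β) (using Double angle)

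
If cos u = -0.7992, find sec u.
sec u = 1/cos u = -1.251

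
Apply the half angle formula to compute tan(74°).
tan(74°) = sin 148° / (1 + cos 148°) = 3.487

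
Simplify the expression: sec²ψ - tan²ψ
sec²ψ - tan²ψ = 1 (using Pythagorean identity)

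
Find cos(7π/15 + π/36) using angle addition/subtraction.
cos(7π/15 + π/36) = cos 7π/15 cos π/36 - sin 7π/15 sin π/36 = 0.01745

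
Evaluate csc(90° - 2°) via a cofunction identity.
csc(90° - 2°) = sec(2°) = 1.001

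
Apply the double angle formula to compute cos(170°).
cos(170°) = cos²85° - sin²85° = -0.9848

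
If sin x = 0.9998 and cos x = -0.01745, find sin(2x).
sin(2x) = 2 sin x cos x = -0.03489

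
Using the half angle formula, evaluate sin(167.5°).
sin(167.5°) = √((1 - cos 335°)/2) = 0.2164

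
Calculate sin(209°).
sin(209°) = -0.4848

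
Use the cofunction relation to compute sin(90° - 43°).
sin(90° - 43°) = cos(43°) = 0.7314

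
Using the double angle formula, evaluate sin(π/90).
sin(π/90) = 2 sin π/180 cos π/180 = 0.0349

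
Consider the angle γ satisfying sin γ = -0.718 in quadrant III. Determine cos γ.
cos γ = ±√(1 - sin²γ) = -0.696 (negative in QIII)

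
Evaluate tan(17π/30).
tan(17π/30) = -4.705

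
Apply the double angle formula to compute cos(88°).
cos(88°) = cos²44° - sin²44° = 0.0349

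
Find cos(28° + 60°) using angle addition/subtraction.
cos(28° + 60°) = cos 28° cos 60° - sin 28° sin 60° = 0.0349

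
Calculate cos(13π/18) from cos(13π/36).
cos(13π/18) = 2cos²13π/36 - 1 = -0.6428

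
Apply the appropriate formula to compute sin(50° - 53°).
sin(50° - 53°) = sin 50° cos 53° - cos 50° sin 53° = -0.05234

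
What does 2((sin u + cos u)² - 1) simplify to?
2((sin u + cos u)² - 1) = 2(sin(2u)) (using Pythagorean + double angle)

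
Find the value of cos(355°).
cos(355°) = 0.9962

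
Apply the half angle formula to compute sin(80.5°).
sin(80.5°) = √((1 - cos 161°)/2) = 0.9863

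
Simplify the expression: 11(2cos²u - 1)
11(2cos²u - 1) = 11(cos(2u)) (using Double angle)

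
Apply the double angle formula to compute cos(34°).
cos(34°) = cos²17° - sin²17° = 0.829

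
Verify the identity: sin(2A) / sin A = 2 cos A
LHS = 2 sin A cos A / sin A = 2 cos A = RHS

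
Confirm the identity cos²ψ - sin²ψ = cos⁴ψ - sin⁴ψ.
RHS = (cos²ψ - sin²ψ)(cos²ψ + sin²ψ) = (cos²ψ - sin²ψ) · 1 = cos²ψ - sin²ψ = LHS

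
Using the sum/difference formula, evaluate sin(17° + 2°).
sin(17° + 2°) = sin 17° cos 2° + cos 17° sin 2° = 0.3256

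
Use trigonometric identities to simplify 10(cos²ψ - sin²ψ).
10(cos²ψ - sin²ψ) = 10(cos(2ψ)) (using Double angle)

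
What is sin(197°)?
sin(197°) = -0.2924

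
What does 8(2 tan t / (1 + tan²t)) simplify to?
8(2 tan t / (1 + tan²t)) = 8(sin(2t)) (using Double angle)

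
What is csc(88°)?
csc(88°) = 1.001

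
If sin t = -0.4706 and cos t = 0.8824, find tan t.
tan t = sin t / cos t = -0.5333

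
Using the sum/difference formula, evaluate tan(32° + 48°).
tan(32° + 48°) = (tan 32° + tan 48°)/(1 - tan 32° tan 48°) = 5.671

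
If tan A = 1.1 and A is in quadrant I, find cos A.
cos A = 0.6727 (using tan²A + 1 = sec²A)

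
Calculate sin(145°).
sin(145°) = 0.5736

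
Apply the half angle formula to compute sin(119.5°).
sin(119.5°) = √((1 - cos 239°)/2) = 0.8704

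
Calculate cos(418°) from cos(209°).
cos(418°) = cos²209° - sin²209° = 0.5299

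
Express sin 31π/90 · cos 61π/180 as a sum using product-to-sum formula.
sin 31π/90 cos 61π/180 = (1/2)[sin(31π/90+61π/180) + sin(31π/90-61π/180)]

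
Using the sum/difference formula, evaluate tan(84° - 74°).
tan(84° - 74°) = (tan 84° - tan 74°)/(1 + tan 84° tan 74°) = 0.1763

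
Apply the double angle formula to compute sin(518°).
sin(518°) = 2 sin 259° cos 259° = 0.3746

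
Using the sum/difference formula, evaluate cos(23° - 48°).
cos(23° - 48°) = cos 23° cos 48° + sin 23° sin 48° = 0.9063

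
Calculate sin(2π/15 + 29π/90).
sin(2π/15 + 29π/90) = sin 2π/15 cos 29π/90 + cos 2π/15 sin 29π/90 = 0.9903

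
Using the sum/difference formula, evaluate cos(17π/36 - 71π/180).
cos(17π/36 - 71π/180) = cos 17π/36 cos 71π/180 + sin 17π/36 sin 71π/180 = 0.9703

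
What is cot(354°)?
cot(354°) = -9.514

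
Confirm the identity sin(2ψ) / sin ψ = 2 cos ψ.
LHS = 2 sin ψ cos ψ / sin ψ = 2 cos ψ = RHS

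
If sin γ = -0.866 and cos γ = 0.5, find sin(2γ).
sin(2γ) = 2 sin γ cos γ = -0.866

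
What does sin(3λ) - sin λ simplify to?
sin(3λ) - sin λ = 2 cos(2λ) sin λ (using Sum-to-product)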